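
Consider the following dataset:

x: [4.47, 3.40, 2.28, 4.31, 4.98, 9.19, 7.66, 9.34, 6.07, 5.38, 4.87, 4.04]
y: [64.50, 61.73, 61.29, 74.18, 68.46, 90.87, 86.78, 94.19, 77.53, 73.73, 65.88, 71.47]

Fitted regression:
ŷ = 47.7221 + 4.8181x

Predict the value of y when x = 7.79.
ŷ = 85.2551

Plug x = 7.79 into the fitted line:

ŷ = 47.7221 + 4.8181 × 7.79
ŷ = 47.7221 + 37.5330
ŷ = 85.2551

This is the fitted mean response at that x — an individual observation would come with a wider prediction interval.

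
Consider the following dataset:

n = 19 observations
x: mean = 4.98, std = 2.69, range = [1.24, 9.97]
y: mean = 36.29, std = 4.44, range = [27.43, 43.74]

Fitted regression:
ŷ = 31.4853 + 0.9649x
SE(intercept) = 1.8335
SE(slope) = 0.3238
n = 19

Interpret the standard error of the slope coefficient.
SE(slope) = 0.3238 measures the uncertainty in the estimated slope. The coefficient is estimated with moderate precision (SE/|β̂₁| = 33.6%).

SE(β̂₁) = 0.3238 says: if we drew many samples of n = 19 from the same population and refit each time, the fitted slopes would scatter with a standard deviation of roughly 0.3238 around the true β₁.

Relative precision:
- SE / |β̂₁| = 0.3238 / 0.9649 = 33.6%
- Rule of thumb (under 20%: precise; 20% to under 50%: moderately precise; 50% or more: imprecise) → moderately precise

Rough 95% range (±2 SE): 0.9649 ± 0.6476 → (0.3173, 1.6125).

What drives SE(β̂₁): wider spread of x values → smaller SE; larger n (here n = 19) → smaller SE; more residual scatter → larger SE.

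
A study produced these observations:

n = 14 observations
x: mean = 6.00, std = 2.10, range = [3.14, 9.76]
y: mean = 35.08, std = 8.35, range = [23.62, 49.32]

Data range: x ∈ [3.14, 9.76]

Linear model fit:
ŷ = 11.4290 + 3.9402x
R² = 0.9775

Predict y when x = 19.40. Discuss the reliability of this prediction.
ŷ = 87.8689 (extrapolation — x = 19.40 lies outside [3.14, 9.76], so reliability is low).

Prediction calculation:
ŷ = 11.4290 + 3.9402 × 19.40
ŷ = 87.8689

Reliability:
- Data range: x ∈ [3.14, 9.76]
- Prediction point: x = 19.40 is 9.64 units above the observed range → this is EXTRAPOLATION, not interpolation

Why that matters here:
- There are no observations near this x to validate the fitted line there
- The standard error of prediction grows with (x − x̄)², and x = 19.40 is far from x̄ = 6.00

A defensible statement: 'if the linear trend continued to x = 19.40, y would be about 87.8689' — the premise is untested.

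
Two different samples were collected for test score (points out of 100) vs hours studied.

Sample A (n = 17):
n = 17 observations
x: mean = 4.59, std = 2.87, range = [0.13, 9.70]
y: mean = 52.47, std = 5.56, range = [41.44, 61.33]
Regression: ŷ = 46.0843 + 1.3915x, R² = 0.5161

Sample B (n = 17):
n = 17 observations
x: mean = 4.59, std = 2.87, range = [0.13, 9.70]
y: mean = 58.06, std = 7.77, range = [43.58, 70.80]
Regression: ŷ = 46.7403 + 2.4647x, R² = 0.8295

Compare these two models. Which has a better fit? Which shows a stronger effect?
Model B has the better fit (R² = 0.8295 vs 0.5161). Model B shows the stronger effect (|β₁| = 2.4647 vs 1.3915).

Model Comparison:

Goodness of fit (R²):
- Model A: R² = 0.5161 → 51.61% of variance in test score explained
- Model B: R² = 0.8295 → 82.95% of variance in test score explained
- 0.8295 > 0.5161 → Model B has the better fit

Which has the larger per-hour effect? (|β₁|)
- Model A: β₁ = 1.3915 → predicted test score rises 1.3915 points per additional hour of study time
- Model B: β₁ = 2.4647 → predicted test score rises 2.4647 points per additional hour of study time
- |1.3915| < |2.4647| → Model B shows the stronger marginal effect

Note: The two samples could reflect different populations, time periods, or measurement quality.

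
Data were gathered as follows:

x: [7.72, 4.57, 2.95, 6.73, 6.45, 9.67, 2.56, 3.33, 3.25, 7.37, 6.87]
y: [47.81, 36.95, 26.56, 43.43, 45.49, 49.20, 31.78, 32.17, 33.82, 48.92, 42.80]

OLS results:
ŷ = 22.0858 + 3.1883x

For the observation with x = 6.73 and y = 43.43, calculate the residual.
Residual = -0.1131

The residual is the difference between the actual value and the predicted value:

Residual = y - ŷ

Step 1: Calculate predicted value
ŷ = 22.0858 + 3.1883 × 6.73
ŷ = 43.5431

Step 2: Calculate residual
Residual = 43.43 - 43.5431
Residual = -0.1131

Interpretation: the model overestimates the actual value by 0.1131 at this point (negative residual → observation lies below the fitted line).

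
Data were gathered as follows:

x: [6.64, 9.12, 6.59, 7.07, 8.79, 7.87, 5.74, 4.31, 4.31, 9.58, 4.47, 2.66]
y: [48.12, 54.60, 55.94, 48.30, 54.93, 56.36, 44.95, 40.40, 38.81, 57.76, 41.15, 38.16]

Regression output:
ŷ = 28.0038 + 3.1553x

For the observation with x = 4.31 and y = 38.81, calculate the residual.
Residual = -2.7931

The residual is the difference between the actual value and the predicted value:

Residual = y - ŷ

Step 1: Calculate predicted value
ŷ = 28.0038 + 3.1553 × 4.31
ŷ = 41.6031

Step 2: Calculate residual
Residual = 38.81 - 41.6031
Residual = -2.7931

The residual is negative, so the observed y = 38.81 sits below the regression line (the line overestimates it by 2.7931).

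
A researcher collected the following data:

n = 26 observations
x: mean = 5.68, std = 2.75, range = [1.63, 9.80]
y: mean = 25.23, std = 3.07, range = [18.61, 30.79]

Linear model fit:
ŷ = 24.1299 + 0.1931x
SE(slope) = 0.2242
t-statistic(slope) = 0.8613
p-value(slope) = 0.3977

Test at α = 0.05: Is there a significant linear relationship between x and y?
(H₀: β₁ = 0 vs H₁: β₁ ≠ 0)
Since p-value = 0.3977 ≥ α = 0.05, fail to reject H₀ — the slope is not significantly different from 0.

Hypothesis test for the slope coefficient:

H₀: β₁ = 0 (no linear relationship)
H₁: β₁ ≠ 0 (linear relationship exists)

Test statistic: t = β̂₁ / SE(β̂₁) = 0.1931 / 0.2242 = 0.8613

With df = 24, the two-sided p-value for |t| = 0.8613 is 0.3977.

Decision rule: reject H₀ if p-value < α.
p-value = 0.3977 ≥ α = 0.05 → fail to reject H₀.

At α = 0.05 the data do not provide convincing evidence of a nonzero slope.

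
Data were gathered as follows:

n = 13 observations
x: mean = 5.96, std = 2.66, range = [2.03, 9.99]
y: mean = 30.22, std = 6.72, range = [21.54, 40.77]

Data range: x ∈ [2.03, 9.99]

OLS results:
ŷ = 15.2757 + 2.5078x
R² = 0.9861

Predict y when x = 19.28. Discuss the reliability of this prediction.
The equation gives ŷ = 63.6261; however x = 19.28 is 9.29 units above the observed range, so this extrapolated value should not be trusted.

Prediction calculation:
ŷ = 15.2757 + 2.5078 × 19.28
ŷ = 63.6261

Reliability:
- Data range: x ∈ [2.03, 9.99]
- Prediction point: x = 19.28 is 9.29 units above the observed range → this is EXTRAPOLATION, not interpolation

Why that matters here:
- The standard error of prediction grows with (x − x̄)², and x = 19.28 is far from x̄ = 5.96
- The linear relationship may not hold outside the observed range
- There are no observations near this x to validate the fitted line there

The R² = 0.9861 only validates the fit within [2.03, 9.99]; treat ŷ = 63.6261 with caution.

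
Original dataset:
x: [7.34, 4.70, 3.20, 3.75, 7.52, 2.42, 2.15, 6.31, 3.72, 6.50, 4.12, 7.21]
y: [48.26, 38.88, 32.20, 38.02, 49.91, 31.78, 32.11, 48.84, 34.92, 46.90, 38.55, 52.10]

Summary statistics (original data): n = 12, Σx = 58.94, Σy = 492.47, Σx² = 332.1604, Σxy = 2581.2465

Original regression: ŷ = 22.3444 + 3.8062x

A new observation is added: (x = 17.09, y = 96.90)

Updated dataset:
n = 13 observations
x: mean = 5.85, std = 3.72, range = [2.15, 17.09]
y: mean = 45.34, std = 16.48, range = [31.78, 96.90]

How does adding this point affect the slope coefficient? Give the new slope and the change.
New slope β₁ = 4.4014 versus 3.8062 before: a change of +0.5952 (+15.6%).

The new point has HIGH LEVERAGE: x = 17.09 is far from the original mean x̄ = 58.94/12 ≈ 4.91 (original range [2.15, 7.52]).

Step 1: Update the sums with the new point (n goes from 12 to 13)
Σx  = 58.94 + 17.09 = 76.03
Σy  = 492.47 + 96.90 = 589.37
Σx² = 332.1604 + 17.09² = 332.1604 + 292.0681 = 624.2285
Σxy = 2581.2465 + 17.09×96.90 = 2581.2465 + 1656.0210 = 4237.2675

Step 2: Recompute the slope with b₁ = (nΣxy − ΣxΣy) / (nΣx² − (Σx)²)
Numerator   = 13×4237.2675 − 76.03×589.37 = 55084.4775 − 44809.8011 = 10274.6764
Denominator = 13×624.2285 − 76.03² = 8114.9705 − 5780.5609 = 2334.4096
b₁(new) = 10274.6764 / 2334.4096 = 4.4014

(Same formula on the original sums: (12×2581.2465 − 58.94×492.47) / (12×332.1604 − 58.94²) = 1948.7762 / 512.0012 = 3.8062, matching the given fit.)

Step 3: Change in slope
Δβ₁ = 4.4014 − 3.8062 = +0.5952
Relative change = +0.5952 / 3.8062 × 100% = +15.6%
→ the slope increases when the point is added.

A high-leverage point only changes the slope if it is off the original line; here y = 96.90 is above the original trend, so the slope increases.
In practice: check such a point for data-entry or measurement error.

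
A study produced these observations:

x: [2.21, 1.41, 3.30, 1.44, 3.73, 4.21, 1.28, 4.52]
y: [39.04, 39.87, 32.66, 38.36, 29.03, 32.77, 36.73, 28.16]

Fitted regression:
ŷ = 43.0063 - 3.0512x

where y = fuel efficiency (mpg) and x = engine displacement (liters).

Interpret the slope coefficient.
For each additional liter of engine displacement, predicted fuel efficiency decreases by approximately 3.0512 mpg.

The slope coefficient β₁ = -3.0512 represents the marginal effect of engine displacement on fuel efficiency.

Interpretation:
- Engine displacement up by 1 liter → predicted fuel efficiency decreases by 3.0512 mpg
- This is a linear approximation: the same per-unit change is assumed across the whole observed x range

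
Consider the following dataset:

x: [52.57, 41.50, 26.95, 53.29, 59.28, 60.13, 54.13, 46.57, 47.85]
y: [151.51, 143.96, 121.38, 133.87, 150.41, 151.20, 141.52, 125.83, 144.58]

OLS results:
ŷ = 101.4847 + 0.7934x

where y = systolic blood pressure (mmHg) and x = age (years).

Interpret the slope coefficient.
For each additional year of age, predicted blood pressure increases by approximately 0.7934 mmHg.

The slope coefficient β₁ = 0.7934 represents the marginal effect of age on blood pressure.

Interpretation:
- Age up by 1 year → predicted blood pressure increases by 0.7934 mmHg
- This is a linear approximation: the same per-unit change is assumed across the whole observed x range
- The sign (+) gives the direction; the magnitude 0.7934 gives the size of the effect per year

The intercept β₀ = 101.4847 is the predicted blood pressure when age = 0; since the smallest observed x is 26.95, this is an extrapolation and mainly anchors the line.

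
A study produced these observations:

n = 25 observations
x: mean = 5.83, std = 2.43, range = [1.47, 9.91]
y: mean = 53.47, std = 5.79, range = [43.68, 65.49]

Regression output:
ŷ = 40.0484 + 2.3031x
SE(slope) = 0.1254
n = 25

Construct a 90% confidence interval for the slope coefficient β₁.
The 90% CI for β₁ is (2.0882, 2.5180)

Confidence interval for the slope:

The 90% CI for β₁ is: β̂₁ ± t*(α/2, n-2) × SE(β̂₁)

Step 1: Find critical t-value
- Confidence level = 0.9
- Degrees of freedom = n - 2 = 25 - 2 = 23
- t*(α/2, 23) = 1.7139

Step 2: Calculate margin of error
Margin = 1.7139 × 0.1254 = 0.2149

Step 3: Construct interval
CI = 2.3031 ± 0.2149
CI = (2.0882, 2.5180)

Interpretation: each one-unit increase in x is associated with a change in mean y of between 2.0882 and 2.5180, with 90% confidence.
Both endpoints are positive, so the data support a genuinely positive slope at this confidence level.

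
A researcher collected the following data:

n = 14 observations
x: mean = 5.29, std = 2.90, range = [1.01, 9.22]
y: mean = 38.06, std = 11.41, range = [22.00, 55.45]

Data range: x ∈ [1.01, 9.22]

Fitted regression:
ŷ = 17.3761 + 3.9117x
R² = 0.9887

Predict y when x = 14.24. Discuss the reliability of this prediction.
ŷ = 73.0787, but this is extrapolation (above the data range [1.01, 9.22]) and may be unreliable.

Prediction calculation:
ŷ = 17.3761 + 3.9117 × 14.24
ŷ = 73.0787

Reliability:
- Data range: x ∈ [1.01, 9.22]
- Prediction point: x = 14.24 is 5.02 units above the observed range → this is EXTRAPOLATION, not interpolation

Why that matters here:
- The linear relationship may not hold outside the observed range
- R² describes fit only over the sampled x values; it says nothing about behaviour beyond them
- The standard error of prediction grows with (x − x̄)², and x = 14.24 is far from x̄ = 5.29

A defensible statement: 'if the linear trend continued to x = 14.24, y would be about 73.0787' — the premise is untested.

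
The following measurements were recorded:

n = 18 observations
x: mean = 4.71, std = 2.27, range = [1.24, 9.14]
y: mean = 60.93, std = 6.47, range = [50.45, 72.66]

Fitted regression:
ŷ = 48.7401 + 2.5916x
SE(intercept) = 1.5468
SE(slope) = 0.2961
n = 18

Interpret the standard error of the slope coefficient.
The slope 2.5916 is pinned down to within about ±0.2961 (one SE) by these data — relative uncertainty 11.4%, i.e. precise.

SE(β̂₁) = 0.2961 says: if we drew many samples of n = 18 from the same population and refit each time, the fitted slopes would scatter with a standard deviation of roughly 0.2961 around the true β₁.

Relative precision:
- SE / |β̂₁| = 0.2961 / 2.5916 = 11.4%
- Rule of thumb (under 20%: precise; 20% to under 50%: moderately precise; 50% or more: imprecise) → precise

Link to interval estimation: a confidence interval for β₁ is β̂₁ ± t* × 0.2961, so SE sets the half-width per unit of t*.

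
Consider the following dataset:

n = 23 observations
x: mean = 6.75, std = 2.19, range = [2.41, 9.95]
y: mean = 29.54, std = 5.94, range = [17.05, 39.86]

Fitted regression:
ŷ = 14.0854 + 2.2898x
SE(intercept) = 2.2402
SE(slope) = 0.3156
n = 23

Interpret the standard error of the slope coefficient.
SE(β̂₁) = 0.3156 is the estimated standard deviation of the slope estimate across repeated samples; relative to β̂₁ = 2.2898 that is 13.8%, a precise estimate.

What SE measures:
- The standard error quantifies the sampling variability of the coefficient estimate
- It is the estimated standard deviation of β̂₁ across hypothetical repeated samples of the same size
- Smaller SE → more precise estimate

Relative precision:
- SE / |β̂₁| = 0.3156 / 2.2898 = 13.8%
- Rule of thumb (under 20%: precise; 20% to under 50%: moderately precise; 50% or more: imprecise) → precise

Link to the t-test: t = β̂₁ / SE(β̂₁) = 2.2898 / 0.3156 = 7.2554, the statistic for H₀: β₁ = 0.

What drives SE(β̂₁): larger n (here n = 23) → smaller SE; more residual scatter → larger SE; wider spread of x values → smaller SE.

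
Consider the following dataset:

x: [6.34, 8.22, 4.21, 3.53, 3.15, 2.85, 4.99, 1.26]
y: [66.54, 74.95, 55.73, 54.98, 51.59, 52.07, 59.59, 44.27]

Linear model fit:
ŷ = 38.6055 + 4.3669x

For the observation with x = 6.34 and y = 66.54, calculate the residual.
Residual = 0.2484

The residual is the difference between the actual value and the predicted value:

Residual = y - ŷ

Step 1: Calculate predicted value
ŷ = 38.6055 + 4.3669 × 6.34
ŷ = 66.2916

Step 2: Calculate residual
Residual = 66.54 - 66.2916
Residual = 0.2484

The residual is positive, so the observed y = 66.54 sits above the regression line (the line underestimates it by 0.2484).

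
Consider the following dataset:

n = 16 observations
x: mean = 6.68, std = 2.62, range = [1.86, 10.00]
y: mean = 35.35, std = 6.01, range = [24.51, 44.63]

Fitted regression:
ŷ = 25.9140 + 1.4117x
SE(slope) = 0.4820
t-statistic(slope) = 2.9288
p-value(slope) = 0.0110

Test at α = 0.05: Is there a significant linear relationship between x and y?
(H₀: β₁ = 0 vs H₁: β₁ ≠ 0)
Since p-value = 0.0110 < α = 0.05, reject H₀ — the slope is significantly different from 0.

Hypothesis test for the slope coefficient:

H₀: β₁ = 0 (no linear relationship)
H₁: β₁ ≠ 0 (linear relationship exists)

Test statistic: t = β̂₁ / SE(β̂₁) = 1.4117 / 0.4820 = 2.9288

With df = 14, the two-sided p-value for |t| = 2.9288 is 0.0110.

Decision rule: reject H₀ if p-value < α.
p-value = 0.0110 < α = 0.05 → reject H₀.

Conclusion: the linear association between x and y is significant at the 5% level.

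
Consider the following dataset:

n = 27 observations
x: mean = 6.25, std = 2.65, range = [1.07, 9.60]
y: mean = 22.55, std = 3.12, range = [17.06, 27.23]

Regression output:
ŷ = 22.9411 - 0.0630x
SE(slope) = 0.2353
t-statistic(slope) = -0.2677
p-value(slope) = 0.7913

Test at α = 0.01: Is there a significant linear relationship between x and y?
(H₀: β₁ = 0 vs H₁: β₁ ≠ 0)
Since p-value = 0.7913 ≥ α = 0.01, fail to reject H₀ — the slope is not significantly different from 0.

Hypothesis test for the slope coefficient:

H₀: β₁ = 0 (no linear relationship)
H₁: β₁ ≠ 0 (linear relationship exists)

Test statistic: t = β̂₁ / SE(β̂₁) = -0.0630 / 0.2353 = -0.2677

The p-value (0.7913) is the probability, under H₀, of a t-statistic at least as extreme as |t| = 0.2677 (two-sided, df = n − 2 = 25).

Decision rule: reject H₀ if p-value < α.
p-value = 0.7913 ≥ α = 0.01 → fail to reject H₀.

Conclusion: the linear association between x and y is not significant at the 1% level.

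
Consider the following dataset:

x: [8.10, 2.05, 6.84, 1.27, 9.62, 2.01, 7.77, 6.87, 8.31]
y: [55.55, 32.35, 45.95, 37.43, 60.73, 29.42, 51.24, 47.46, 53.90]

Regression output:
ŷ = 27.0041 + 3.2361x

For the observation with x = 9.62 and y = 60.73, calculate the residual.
Residual = 2.5946

The residual is the difference between the actual value and the predicted value:

Residual = y - ŷ

Step 1: Calculate predicted value
ŷ = 27.0041 + 3.2361 × 9.62
ŷ = 58.1354

Step 2: Calculate residual
Residual = 60.73 - 58.1354
Residual = 2.5946

Sign check: y > ŷ, so the point is above the line and the fit underestimates here.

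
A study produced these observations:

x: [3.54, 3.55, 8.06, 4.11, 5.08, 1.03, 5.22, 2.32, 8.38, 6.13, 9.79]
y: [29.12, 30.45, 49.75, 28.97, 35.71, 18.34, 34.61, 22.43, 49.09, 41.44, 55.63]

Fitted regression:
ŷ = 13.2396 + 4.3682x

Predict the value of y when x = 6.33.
ŷ = 40.8903

To predict y for x = 6.33, substitute into the regression equation:

ŷ = 13.2396 + 4.3682 × 6.33
ŷ = 13.2396 + 27.6507
ŷ = 40.8903

This is a point prediction; actual observations scatter around it by roughly the residual standard deviation.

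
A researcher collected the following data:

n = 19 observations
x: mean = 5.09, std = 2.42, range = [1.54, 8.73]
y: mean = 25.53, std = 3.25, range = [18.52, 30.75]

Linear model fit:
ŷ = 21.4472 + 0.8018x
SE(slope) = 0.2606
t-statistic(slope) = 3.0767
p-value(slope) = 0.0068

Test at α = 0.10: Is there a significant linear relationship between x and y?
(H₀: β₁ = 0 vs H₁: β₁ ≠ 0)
Reject H₀: p-value = 0.0068 < α = 0.10. The linear relationship is significant at the 10% level.

Hypothesis test for the slope coefficient:

H₀: β₁ = 0 (no linear relationship)
H₁: β₁ ≠ 0 (linear relationship exists)

Test statistic: t = β̂₁ / SE(β̂₁) = 0.8018 / 0.2606 = 3.0767

p = 0.0068: how often a slope estimate this far from 0 (in SE units) would arise by chance if β₁ were truly 0.

Decision rule: reject H₀ if p-value < α.
p-value = 0.0068 < α = 0.10 → reject H₀.

Conclusion: the linear association between x and y is significant at the 10% level.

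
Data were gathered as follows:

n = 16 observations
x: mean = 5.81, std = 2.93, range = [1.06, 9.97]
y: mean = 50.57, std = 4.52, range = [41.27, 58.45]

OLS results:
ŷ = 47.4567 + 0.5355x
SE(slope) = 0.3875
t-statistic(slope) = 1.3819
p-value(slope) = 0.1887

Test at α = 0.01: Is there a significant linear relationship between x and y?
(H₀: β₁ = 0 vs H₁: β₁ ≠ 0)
p-value = 0.1887 ≥ α = 0.01, so we fail to reject H₀. The relationship is not significant.

Hypothesis test for the slope coefficient:

H₀: β₁ = 0 (no linear relationship)
H₁: β₁ ≠ 0 (linear relationship exists)

Test statistic: t = β̂₁ / SE(β̂₁) = 0.5355 / 0.3875 = 1.3819

The p-value (0.1887) is the probability, under H₀, of a t-statistic at least as extreme as |t| = 1.3819 (two-sided, df = n − 2 = 14).

Decision rule: reject H₀ if p-value < α.
p-value = 0.1887 ≥ α = 0.01 → fail to reject H₀.

There is not sufficient evidence at the 1% significance level to conclude that a linear relationship exists between x and y.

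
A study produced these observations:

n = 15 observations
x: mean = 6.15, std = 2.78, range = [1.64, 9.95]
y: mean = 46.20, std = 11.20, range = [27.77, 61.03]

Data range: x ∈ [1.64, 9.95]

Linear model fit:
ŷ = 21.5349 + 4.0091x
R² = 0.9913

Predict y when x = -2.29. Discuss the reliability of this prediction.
The equation gives ŷ = 12.3541; however x = -2.29 is 3.93 units below the observed range, so this extrapolated value should not be trusted.

Prediction calculation:
ŷ = 21.5349 + 4.0091 × (-2.29)
ŷ = 12.3541

Reliability:
- Data range: x ∈ [1.64, 9.95]
- Prediction point: x = -2.29 is 3.93 units below the observed range → this is EXTRAPOLATION, not interpolation

Why that matters here:
- The standard error of prediction grows with (x − x̄)², and x = -2.29 is far from x̄ = 6.15
- R² describes fit only over the sampled x values; it says nothing about behaviour beyond them
- Real relationships often flatten, saturate, or turn nonlinear at extremes

A defensible statement: 'if the linear trend continued to x = -2.29, y would be about 12.3541' — the premise is untested.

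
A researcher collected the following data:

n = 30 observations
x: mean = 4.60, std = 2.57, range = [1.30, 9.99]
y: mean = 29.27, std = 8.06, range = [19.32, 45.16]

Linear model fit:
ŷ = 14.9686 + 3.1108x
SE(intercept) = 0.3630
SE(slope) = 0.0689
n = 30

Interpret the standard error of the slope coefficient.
The slope 3.1108 is pinned down to within about ±0.0689 (one SE) by these data — relative uncertainty 2.2%, i.e. precise.

What SE measures:
- The standard error quantifies the sampling variability of the coefficient estimate
- It is the estimated standard deviation of β̂₁ across hypothetical repeated samples of the same size
- Smaller SE → more precise estimate

Relative precision:
- SE / |β̂₁| = 0.0689 / 3.1108 = 2.2%
- Rule of thumb (under 20%: precise; 20% to under 50%: moderately precise; 50% or more: imprecise) → precise

Link to interval estimation: a confidence interval for β₁ is β̂₁ ± t* × 0.0689, so SE sets the half-width per unit of t*.

What drives SE(β̂₁): more residual scatter → larger SE; larger n (here n = 30) → smaller SE; wider spread of x values → smaller SE.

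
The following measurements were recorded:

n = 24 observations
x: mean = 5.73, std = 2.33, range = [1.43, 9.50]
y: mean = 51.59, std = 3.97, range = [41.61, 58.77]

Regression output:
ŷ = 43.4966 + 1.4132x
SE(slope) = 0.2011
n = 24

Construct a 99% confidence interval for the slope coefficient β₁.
The 99% CI for β₁ is (0.8463, 1.9801)

Confidence interval for the slope:

The 99% CI for β₁ is: β̂₁ ± t*(α/2, n-2) × SE(β̂₁)

Step 1: Find critical t-value
- Confidence level = 0.99
- Degrees of freedom = n - 2 = 24 - 2 = 22
- t*(α/2, 22) = 2.8188

Step 2: Calculate margin of error
Margin = 2.8188 × 0.2011 = 0.5669

Step 3: Construct interval
CI = 1.4132 ± 0.5669
CI = (0.8463, 1.9801)

Interpretation: intervals built this way capture the true β₁ in 99% of repeated samples; here the plausible range for the per-unit effect of x on y is 0.8463 to 1.9801.
Both endpoints are positive, so the data support a genuinely positive slope at this confidence level.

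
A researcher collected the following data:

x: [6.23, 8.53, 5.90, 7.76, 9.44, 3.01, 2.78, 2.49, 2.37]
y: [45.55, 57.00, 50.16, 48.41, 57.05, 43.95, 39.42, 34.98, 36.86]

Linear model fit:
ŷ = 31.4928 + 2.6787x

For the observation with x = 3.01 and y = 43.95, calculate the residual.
Residual = 4.3943

The residual is the difference between the actual value and the predicted value:

Residual = y - ŷ

Step 1: Calculate predicted value
ŷ = 31.4928 + 2.6787 × 3.01
ŷ = 39.5557

Step 2: Calculate residual
Residual = 43.95 - 39.5557
Residual = 4.3943

Sign check: y > ŷ, so the point is above the line and the fit underestimates here.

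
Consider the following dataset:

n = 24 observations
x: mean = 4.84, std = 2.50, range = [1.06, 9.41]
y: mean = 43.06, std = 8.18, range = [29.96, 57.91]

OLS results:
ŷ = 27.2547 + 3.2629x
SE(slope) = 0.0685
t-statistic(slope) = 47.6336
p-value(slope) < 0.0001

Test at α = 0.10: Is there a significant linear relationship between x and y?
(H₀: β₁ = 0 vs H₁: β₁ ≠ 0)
p-value < 0.0001 < α = 0.10, so we reject H₀. The relationship is significant.

Hypothesis test for the slope coefficient:

H₀: β₁ = 0 (no linear relationship)
H₁: β₁ ≠ 0 (linear relationship exists)

Test statistic: t = β̂₁ / SE(β̂₁) = 3.2629 / 0.0685 = 47.6336

p < 0.0001: how often a slope estimate this far from 0 (in SE units) would arise by chance if β₁ were truly 0.

Decision rule: reject H₀ if p-value < α.
p-value < 0.0001 < α = 0.10 → reject H₀.

Conclusion: the linear association between x and y is significant at the 10% level.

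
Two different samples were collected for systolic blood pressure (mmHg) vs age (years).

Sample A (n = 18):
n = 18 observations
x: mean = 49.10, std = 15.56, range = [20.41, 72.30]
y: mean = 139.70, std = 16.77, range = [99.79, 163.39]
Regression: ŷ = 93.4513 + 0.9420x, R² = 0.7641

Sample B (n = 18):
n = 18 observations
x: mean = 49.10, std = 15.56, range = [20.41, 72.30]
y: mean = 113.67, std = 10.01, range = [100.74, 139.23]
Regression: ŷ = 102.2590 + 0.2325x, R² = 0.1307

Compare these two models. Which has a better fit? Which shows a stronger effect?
Model A has the better fit (R² = 0.7641 vs 0.1307). Model A shows the stronger effect (|β₁| = 0.9420 vs 0.2325).

Model Comparison:

Goodness of fit (R²):
- Model A: R² = 0.7641 → 76.41% of variance in blood pressure explained
- Model B: R² = 0.1307 → 13.07% of variance in blood pressure explained
- 0.7641 > 0.1307 → Model A has the better fit

Effect size (slope magnitude):
- Model A: β₁ = 0.9420 → predicted blood pressure rises 0.9420 mmHg per additional year of age
- Model B: β₁ = 0.2325 → predicted blood pressure rises 0.2325 mmHg per additional year of age
- |0.9420| > |0.2325| → Model A shows the stronger marginal effect

Notes:
- A better fit (higher R²) doesn't necessarily mean a more important relationship.
- The two samples could reflect different populations, time periods, or measurement quality.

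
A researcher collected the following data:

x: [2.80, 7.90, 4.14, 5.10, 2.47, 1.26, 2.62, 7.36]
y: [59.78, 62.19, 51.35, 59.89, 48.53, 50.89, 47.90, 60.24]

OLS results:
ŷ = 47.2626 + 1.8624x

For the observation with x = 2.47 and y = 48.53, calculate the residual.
Residual = -3.3327

The residual is the difference between the actual value and the predicted value:

Residual = y - ŷ

Step 1: Calculate predicted value
ŷ = 47.2626 + 1.8624 × 2.47
ŷ = 51.8627

Step 2: Calculate residual
Residual = 48.53 - 51.8627
Residual = -3.3327

Sign check: y < ŷ, so the point is below the line and the fit overestimates here.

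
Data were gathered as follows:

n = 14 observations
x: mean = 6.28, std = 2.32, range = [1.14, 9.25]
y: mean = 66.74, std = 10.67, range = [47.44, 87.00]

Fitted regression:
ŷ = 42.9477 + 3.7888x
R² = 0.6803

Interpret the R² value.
The model explains 68.03% of the variance in y (R² = 0.6803), leaving 31.97% unexplained; the fit is moderate.

The coefficient of determination R² is the fraction of the total variation in y that the fitted line accounts for.

Here R² = 0.6803:
- Explained: 68.03% of the variation in y
- Unexplained (residual): 100% − 68.03% = 31.97%
- Rule of thumb (below 0.3 weak; 0.3 to below 0.7 moderate; 0.7 and above strong) → moderate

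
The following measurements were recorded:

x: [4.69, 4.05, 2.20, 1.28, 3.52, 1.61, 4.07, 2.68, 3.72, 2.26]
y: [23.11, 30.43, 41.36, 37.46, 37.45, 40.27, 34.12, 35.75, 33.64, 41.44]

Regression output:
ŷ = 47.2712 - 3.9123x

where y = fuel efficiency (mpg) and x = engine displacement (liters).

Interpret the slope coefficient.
For each additional liter of engine displacement, predicted fuel efficiency decreases by approximately 3.9123 mpg.

The slope β₁ = -3.9123 gives the rate at which the fitted fuel efficiency changes with engine displacement.

Interpretation:
- Engine displacement up by 1 liter → predicted fuel efficiency decreases by 3.9123 mpg
- The effect is assumed constant over the observed range of x (linearity)
- The sign (−) gives the direction; the magnitude 3.9123 gives the size of the effect per liter

(β₀ = 47.2712 is the fitted value at x = 0 and is not part of the slope interpretation.)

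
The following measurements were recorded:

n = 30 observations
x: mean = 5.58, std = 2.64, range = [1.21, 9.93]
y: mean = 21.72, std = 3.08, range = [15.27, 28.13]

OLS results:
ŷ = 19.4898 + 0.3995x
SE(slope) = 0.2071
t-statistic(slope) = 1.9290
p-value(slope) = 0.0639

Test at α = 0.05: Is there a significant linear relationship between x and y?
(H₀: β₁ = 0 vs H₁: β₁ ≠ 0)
Since p-value = 0.0639 ≥ α = 0.05, fail to reject H₀ — the slope is not significantly different from 0.

Hypothesis test for the slope coefficient:

H₀: β₁ = 0 (no linear relationship)
H₁: β₁ ≠ 0 (linear relationship exists)

Test statistic: t = β̂₁ / SE(β̂₁) = 0.3995 / 0.2071 = 1.9290

p = 0.0639: how often a slope estimate this far from 0 (in SE units) would arise by chance if β₁ were truly 0.

Decision rule: reject H₀ if p-value < α.
p-value = 0.0639 ≥ α = 0.05 → fail to reject H₀.

There is not sufficient evidence at the 5% significance level to conclude that a linear relationship exists between x and y.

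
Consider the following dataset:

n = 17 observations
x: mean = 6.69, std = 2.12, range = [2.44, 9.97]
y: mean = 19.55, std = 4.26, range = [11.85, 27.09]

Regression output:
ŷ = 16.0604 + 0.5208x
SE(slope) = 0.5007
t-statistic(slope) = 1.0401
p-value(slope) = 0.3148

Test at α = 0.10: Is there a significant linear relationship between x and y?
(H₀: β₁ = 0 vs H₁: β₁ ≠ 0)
Since p-value = 0.3148 ≥ α = 0.10, fail to reject H₀ — the slope is not significantly different from 0.

Hypothesis test for the slope coefficient:

H₀: β₁ = 0 (no linear relationship)
H₁: β₁ ≠ 0 (linear relationship exists)

Test statistic: t = β̂₁ / SE(β̂₁) = 0.5208 / 0.5007 = 1.0401

The p-value (0.3148) is the probability, under H₀, of a t-statistic at least as extreme as |t| = 1.0401 (two-sided, df = n − 2 = 15).

Decision rule: reject H₀ if p-value < α.
p-value = 0.3148 ≥ α = 0.10 → fail to reject H₀.

At α = 0.10 the data do not provide convincing evidence of a nonzero slope.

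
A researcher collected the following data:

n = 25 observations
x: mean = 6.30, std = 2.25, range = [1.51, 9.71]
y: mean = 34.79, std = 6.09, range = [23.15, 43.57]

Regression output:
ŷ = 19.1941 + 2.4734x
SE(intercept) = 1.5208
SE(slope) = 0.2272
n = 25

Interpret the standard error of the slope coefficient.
The slope 2.4734 is pinned down to within about ±0.2272 (one SE) by these data — relative uncertainty 9.2%, i.e. precise.

SE(β̂₁) = s / √Sxx, where s is the residual standard deviation and Sxx = Σ(x − x̄)². It is the yardstick for how far β̂₁ = 2.4734 could plausibly be from the true slope.

Relative precision:
- SE / |β̂₁| = 0.2272 / 2.4734 = 9.2%
- Rule of thumb (under 20%: precise; 20% to under 50%: moderately precise; 50% or more: imprecise) → precise

Rough 95% range (±2 SE): 2.4734 ± 0.4544 → (2.0190, 2.9278).

What drives SE(β̂₁): wider spread of x values → smaller SE; larger n (here n = 25) → smaller SE.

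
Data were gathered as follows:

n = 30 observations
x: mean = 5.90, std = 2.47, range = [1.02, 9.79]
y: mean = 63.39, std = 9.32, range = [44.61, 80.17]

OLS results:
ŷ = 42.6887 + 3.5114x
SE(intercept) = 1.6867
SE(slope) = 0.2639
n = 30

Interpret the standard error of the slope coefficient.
SE(β̂₁) = 0.2639 is the estimated standard deviation of the slope estimate across repeated samples; relative to β̂₁ = 3.5114 that is 7.5%, a precise estimate.

SE(β̂₁) = 0.2639 says: if we drew many samples of n = 30 from the same population and refit each time, the fitted slopes would scatter with a standard deviation of roughly 0.2639 around the true β₁.

Relative precision:
- SE / |β̂₁| = 0.2639 / 3.5114 = 7.5%
- Rule of thumb (under 20%: precise; 20% to under 50%: moderately precise; 50% or more: imprecise) → precise

Link to the t-test: t = β̂₁ / SE(β̂₁) = 3.5114 / 0.2639 = 13.3058, the statistic for H₀: β₁ = 0.

What drives SE(β̂₁): more residual scatter → larger SE.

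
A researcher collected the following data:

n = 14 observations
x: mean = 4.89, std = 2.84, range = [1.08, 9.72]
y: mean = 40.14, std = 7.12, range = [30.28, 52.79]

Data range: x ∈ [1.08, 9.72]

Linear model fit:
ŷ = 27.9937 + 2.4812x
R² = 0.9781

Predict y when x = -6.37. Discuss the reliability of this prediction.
ŷ = 12.1885 (extrapolation — x = -6.37 lies outside [1.08, 9.72], so reliability is low).

Prediction calculation:
ŷ = 27.9937 + 2.4812 × (-6.37)
ŷ = 12.1885

Reliability:
- Data range: x ∈ [1.08, 9.72]
- Prediction point: x = -6.37 is 7.45 units below the observed range → this is EXTRAPOLATION, not interpolation

Why that matters here:
- The standard error of prediction grows with (x − x̄)², and x = -6.37 is far from x̄ = 4.89
- Real relationships often flatten, saturate, or turn nonlinear at extremes

A defensible statement: 'if the linear trend continued to x = -6.37, y would be about 12.1885' — the premise is untested.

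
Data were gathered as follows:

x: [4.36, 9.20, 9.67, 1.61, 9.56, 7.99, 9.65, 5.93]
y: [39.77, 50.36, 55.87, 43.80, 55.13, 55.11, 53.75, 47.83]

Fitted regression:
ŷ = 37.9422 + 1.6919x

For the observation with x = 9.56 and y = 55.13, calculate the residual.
Residual = 1.0132

The residual is the difference between the actual value and the predicted value:

Residual = y - ŷ

Step 1: Calculate predicted value
ŷ = 37.9422 + 1.6919 × 9.56
ŷ = 54.1168

Step 2: Calculate residual
Residual = 55.13 - 54.1168
Residual = 1.0132

Interpretation: the model underestimates the actual value by 1.0132 at this point (positive residual → observation lies above the fitted line).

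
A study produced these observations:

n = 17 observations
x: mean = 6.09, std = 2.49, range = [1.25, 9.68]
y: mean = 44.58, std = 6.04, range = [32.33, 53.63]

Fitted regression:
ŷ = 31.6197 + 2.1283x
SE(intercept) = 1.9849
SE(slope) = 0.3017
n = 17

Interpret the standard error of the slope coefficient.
SE(slope) = 0.3017 measures the uncertainty in the estimated slope. The coefficient is estimated precisely (SE/|β̂₁| = 14.2%).

What SE measures:
- The standard error quantifies the sampling variability of the coefficient estimate
- It is the estimated standard deviation of β̂₁ across hypothetical repeated samples of the same size
- Smaller SE → more precise estimate

Relative precision:
- SE / |β̂₁| = 0.3017 / 2.1283 = 14.2%
- Rule of thumb (under 20%: precise; 20% to under 50%: moderately precise; 50% or more: imprecise) → precise

Rough 95% range (±2 SE): 2.1283 ± 0.6034 → (1.5249, 2.7317).

What drives SE(β̂₁): larger n (here n = 17) → smaller SE; more residual scatter → larger SE; wider spread of x values → smaller SE.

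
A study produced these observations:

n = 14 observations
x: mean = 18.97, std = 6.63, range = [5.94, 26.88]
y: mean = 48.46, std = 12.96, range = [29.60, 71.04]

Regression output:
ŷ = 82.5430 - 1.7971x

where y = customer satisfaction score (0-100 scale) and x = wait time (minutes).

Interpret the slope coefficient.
For each additional minute of wait time, predicted satisfaction score decreases by approximately 1.7971 points.

β₁ = -1.7971 is the change in predicted satisfaction score (points) per additional minute of wait time.

Interpretation:
- Wait time up by 1 minute → predicted satisfaction score decreases by 1.7971 points
- The effect is assumed constant over the observed range of x (linearity)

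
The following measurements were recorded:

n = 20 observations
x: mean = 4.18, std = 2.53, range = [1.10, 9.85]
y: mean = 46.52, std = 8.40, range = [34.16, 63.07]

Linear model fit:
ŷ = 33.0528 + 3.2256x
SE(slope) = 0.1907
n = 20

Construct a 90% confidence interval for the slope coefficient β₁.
The 90% CI for β₁ is (2.8949, 3.5563)

Confidence interval for the slope:

The 90% CI for β₁ is: β̂₁ ± t*(α/2, n-2) × SE(β̂₁)

Step 1: Find critical t-value
- Confidence level = 0.9
- Degrees of freedom = n - 2 = 20 - 2 = 18
- t*(α/2, 18) = 1.7341

Step 2: Calculate margin of error
Margin = 1.7341 × 0.1907 = 0.3307

Step 3: Construct interval
CI = 3.2256 ± 0.3307
CI = (2.8949, 3.5563)

Interpretation: each one-unit increase in x is associated with a change in mean y of between 2.8949 and 3.5563, with 90% confidence.
The interval does not include 0, suggesting a significant linear relationship.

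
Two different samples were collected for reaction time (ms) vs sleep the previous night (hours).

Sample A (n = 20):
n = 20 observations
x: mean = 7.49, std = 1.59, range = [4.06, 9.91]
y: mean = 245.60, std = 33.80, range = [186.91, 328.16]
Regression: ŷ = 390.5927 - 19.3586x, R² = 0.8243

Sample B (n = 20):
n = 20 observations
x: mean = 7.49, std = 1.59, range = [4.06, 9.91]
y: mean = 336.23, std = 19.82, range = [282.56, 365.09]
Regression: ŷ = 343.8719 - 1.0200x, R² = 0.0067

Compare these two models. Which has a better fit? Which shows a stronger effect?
Model A has the better fit (R² = 0.8243 vs 0.0067). Model A shows the stronger effect (|β₁| = 19.3586 vs 1.0200).

Model Comparison:

Fit — compare R²:
- Model A: R² = 0.8243 → 82.43% of variance in reaction time explained
- Model B: R² = 0.0067 → 0.67% of variance in reaction time explained
- 0.8243 > 0.0067 → Model A has the better fit

Effect size (slope magnitude):
- Model A: β₁ = -19.3586 → predicted reaction time falls 19.3586 ms per additional hour of sleep
- Model B: β₁ = -1.0200 → predicted reaction time falls 1.0200 ms per additional hour of sleep
- |-19.3586| > |-1.0200| → Model A shows the stronger marginal effect

Notes:
- A better fit (higher R²) doesn't necessarily mean a more important relationship.
- R² measures how tightly points cluster around the line; β₁ measures how steep the line is — they answer different questions.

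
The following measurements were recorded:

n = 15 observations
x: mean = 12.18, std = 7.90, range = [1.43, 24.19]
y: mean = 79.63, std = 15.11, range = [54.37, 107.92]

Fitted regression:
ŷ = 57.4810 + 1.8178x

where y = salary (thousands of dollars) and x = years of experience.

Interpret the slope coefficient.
For each additional year of experience, predicted salary increases by approximately 1.8178 thousand dollars.

β₁ = 1.8178 is the change in predicted salary (thousand dollars) per additional year of experience.

Interpretation:
- Experience up by 1 year → predicted salary increases by 1.8178 thousand dollars
- This is a linear approximation: the same per-unit change is assumed across the whole observed x range
- The slope describes association in these data, not necessarily a causal effect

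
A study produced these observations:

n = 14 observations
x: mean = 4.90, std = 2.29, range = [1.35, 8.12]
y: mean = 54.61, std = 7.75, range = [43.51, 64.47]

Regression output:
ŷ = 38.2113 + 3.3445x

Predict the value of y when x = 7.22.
ŷ = 62.3586

Plug x = 7.22 into the fitted line:

ŷ = 38.2113 + 3.3445 × 7.22
ŷ = 38.2113 + 24.1473
ŷ = 62.3586

This is a point prediction; actual observations scatter around it by roughly the residual standard deviation.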